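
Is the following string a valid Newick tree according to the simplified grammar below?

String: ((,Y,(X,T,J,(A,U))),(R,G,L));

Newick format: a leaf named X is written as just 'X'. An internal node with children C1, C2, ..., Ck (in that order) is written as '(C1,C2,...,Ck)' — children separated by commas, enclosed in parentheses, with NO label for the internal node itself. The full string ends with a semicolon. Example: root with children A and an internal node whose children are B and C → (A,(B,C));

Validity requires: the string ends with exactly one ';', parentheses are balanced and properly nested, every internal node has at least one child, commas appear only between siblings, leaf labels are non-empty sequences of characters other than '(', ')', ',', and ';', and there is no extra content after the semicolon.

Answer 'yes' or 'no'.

Input: ((,Y,(X,T,J,(A,U))),(R,G,L));
Paren balance: 5 '(' vs 5 ')' OK
Ends with single ';': True
Full parse: FAILS (empty leaf label at pos 2)
Valid: False

Answer: no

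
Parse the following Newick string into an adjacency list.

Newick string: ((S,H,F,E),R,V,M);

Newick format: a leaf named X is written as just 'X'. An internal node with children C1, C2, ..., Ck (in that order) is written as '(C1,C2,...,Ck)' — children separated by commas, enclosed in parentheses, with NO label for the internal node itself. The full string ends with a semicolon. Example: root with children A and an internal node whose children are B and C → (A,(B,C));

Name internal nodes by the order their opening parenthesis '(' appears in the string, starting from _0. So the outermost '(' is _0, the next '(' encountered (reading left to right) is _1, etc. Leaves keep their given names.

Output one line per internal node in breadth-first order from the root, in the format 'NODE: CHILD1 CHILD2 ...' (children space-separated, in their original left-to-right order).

Answer: _0: _1 R V M
_1: S H F E

Derivation:
Input: ((S,H,F,E),R,V,M);
Scanning left-to-right, naming '(' by encounter order:
  pos 0: '(' -> open internal node _0 (depth 1)
  pos 1: '(' -> open internal node _1 (depth 2)
  pos 9: ')' -> close internal node _1 (now at depth 1)
  pos 16: ')' -> close internal node _0 (now at depth 0)
Total internal nodes: 2
BFS adjacency from root:
  _0: _1 R V M
  _1: S H F E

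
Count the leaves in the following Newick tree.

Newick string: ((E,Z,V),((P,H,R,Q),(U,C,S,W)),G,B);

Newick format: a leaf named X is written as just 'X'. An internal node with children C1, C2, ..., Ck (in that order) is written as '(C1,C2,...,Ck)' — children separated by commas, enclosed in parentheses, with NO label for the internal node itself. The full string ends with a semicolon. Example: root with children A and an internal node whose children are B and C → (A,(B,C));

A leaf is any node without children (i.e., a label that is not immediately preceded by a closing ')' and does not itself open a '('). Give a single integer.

Answer: 13

Derivation:
Newick: ((E,Z,V),((P,H,R,Q),(U,C,S,W)),G,B);
Scan left-to-right; a leaf is any maximal label run not followed by '(':
  pos 2: leaf 'E' → count = 1
  pos 4: leaf 'Z' → count = 2
  pos 6: leaf 'V' → count = 3
  pos 11: leaf 'P' → count = 4
  pos 13: leaf 'H' → count = 5
  pos 15: leaf 'R' → count = 6
  pos 17: leaf 'Q' → count = 7
  pos 21: leaf 'U' → count = 8
  pos 23: leaf 'C' → count = 9
  pos 25: leaf 'S' → count = 10
  pos 27: leaf 'W' → count = 11
  pos 31: leaf 'G' → count = 12
  pos 33: leaf 'B' → count = 13
Total leaves: 13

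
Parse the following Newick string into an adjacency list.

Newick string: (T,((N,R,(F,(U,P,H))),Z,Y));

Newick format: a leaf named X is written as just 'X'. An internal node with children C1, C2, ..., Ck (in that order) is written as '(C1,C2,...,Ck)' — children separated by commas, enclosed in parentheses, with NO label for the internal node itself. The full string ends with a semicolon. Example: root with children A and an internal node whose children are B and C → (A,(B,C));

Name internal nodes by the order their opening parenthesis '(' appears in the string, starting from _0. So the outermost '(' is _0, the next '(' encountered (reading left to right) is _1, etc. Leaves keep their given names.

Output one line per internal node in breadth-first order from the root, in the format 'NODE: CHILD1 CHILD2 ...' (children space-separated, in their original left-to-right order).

Input: (T,((N,R,(F,(U,P,H))),Z,Y));
Scanning left-to-right, naming '(' by encounter order:
  pos 0: '(' -> open internal node _0 (depth 1)
  pos 3: '(' -> open internal node _1 (depth 2)
  pos 4: '(' -> open internal node _2 (depth 3)
  pos 9: '(' -> open internal node _3 (depth 4)
  pos 12: '(' -> open internal node _4 (depth 5)
  pos 18: ')' -> close internal node _4 (now at depth 4)
  pos 19: ')' -> close internal node _3 (now at depth 3)
  pos 20: ')' -> close internal node _2 (now at depth 2)
  pos 25: ')' -> close internal node _1 (now at depth 1)
  pos 26: ')' -> close internal node _0 (now at depth 0)
Total internal nodes: 5
BFS adjacency from root:
  _0: T _1
  _1: _2 Z Y
  _2: N R _3
  _3: F _4
  _4: U P H

Answer: _0: T _1
_1: _2 Z Y
_2: N R _3
_3: F _4
_4: U P H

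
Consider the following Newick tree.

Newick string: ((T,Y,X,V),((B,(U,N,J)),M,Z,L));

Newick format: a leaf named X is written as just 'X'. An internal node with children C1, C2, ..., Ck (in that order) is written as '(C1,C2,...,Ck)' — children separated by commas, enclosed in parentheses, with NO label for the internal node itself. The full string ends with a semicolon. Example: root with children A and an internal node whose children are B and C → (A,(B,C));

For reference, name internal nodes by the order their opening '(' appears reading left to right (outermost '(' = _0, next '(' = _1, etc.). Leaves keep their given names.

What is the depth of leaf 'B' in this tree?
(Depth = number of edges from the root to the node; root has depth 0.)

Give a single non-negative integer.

Answer: 3

Derivation:
Newick: ((T,Y,X,V),((B,(U,N,J)),M,Z,L));
Naming internals by '(' encounter order: outermost '(' = _0, next = _1, ...
Query node: B
Path from root: _0 -> _2 -> _3 -> B
Depth of B: 3 (number of edges from root)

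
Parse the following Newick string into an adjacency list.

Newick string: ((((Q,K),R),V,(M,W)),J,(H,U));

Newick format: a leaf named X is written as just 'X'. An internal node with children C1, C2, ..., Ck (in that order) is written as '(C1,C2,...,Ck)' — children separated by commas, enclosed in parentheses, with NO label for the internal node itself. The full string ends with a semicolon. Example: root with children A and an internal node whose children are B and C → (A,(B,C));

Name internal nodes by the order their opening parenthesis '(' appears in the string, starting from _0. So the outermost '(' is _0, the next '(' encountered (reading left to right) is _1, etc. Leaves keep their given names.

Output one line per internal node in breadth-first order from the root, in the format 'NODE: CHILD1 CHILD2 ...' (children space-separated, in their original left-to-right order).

Input: ((((Q,K),R),V,(M,W)),J,(H,U));
Scanning left-to-right, naming '(' by encounter order:
  pos 0: '(' -> open internal node _0 (depth 1)
  pos 1: '(' -> open internal node _1 (depth 2)
  pos 2: '(' -> open internal node _2 (depth 3)
  pos 3: '(' -> open internal node _3 (depth 4)
  pos 7: ')' -> close internal node _3 (now at depth 3)
  pos 10: ')' -> close internal node _2 (now at depth 2)
  pos 14: '(' -> open internal node _4 (depth 3)
  pos 18: ')' -> close internal node _4 (now at depth 2)
  pos 19: ')' -> close internal node _1 (now at depth 1)
  pos 23: '(' -> open internal node _5 (depth 2)
  pos 27: ')' -> close internal node _5 (now at depth 1)
  pos 28: ')' -> close internal node _0 (now at depth 0)
Total internal nodes: 6
BFS adjacency from root:
  _0: _1 J _5
  _1: _2 V _4
  _5: H U
  _2: _3 R
  _4: M W
  _3: Q K

Answer: _0: _1 J _5
_1: _2 V _4
_5: H U
_2: _3 R
_4: M W
_3: Q K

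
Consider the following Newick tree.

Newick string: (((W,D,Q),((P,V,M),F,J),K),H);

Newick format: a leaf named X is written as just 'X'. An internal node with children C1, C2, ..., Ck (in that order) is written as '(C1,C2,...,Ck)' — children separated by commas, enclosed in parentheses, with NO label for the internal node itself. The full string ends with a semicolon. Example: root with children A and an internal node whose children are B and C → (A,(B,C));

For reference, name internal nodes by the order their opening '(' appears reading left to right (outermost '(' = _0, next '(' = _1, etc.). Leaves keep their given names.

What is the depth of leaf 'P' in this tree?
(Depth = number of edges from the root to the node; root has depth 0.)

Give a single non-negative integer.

Answer: 4

Derivation:
Newick: (((W,D,Q),((P,V,M),F,J),K),H);
Naming internals by '(' encounter order: outermost '(' = _0, next = _1, ...
Query node: P
Path from root: _0 -> _1 -> _3 -> _4 -> P
Depth of P: 4 (number of edges from root)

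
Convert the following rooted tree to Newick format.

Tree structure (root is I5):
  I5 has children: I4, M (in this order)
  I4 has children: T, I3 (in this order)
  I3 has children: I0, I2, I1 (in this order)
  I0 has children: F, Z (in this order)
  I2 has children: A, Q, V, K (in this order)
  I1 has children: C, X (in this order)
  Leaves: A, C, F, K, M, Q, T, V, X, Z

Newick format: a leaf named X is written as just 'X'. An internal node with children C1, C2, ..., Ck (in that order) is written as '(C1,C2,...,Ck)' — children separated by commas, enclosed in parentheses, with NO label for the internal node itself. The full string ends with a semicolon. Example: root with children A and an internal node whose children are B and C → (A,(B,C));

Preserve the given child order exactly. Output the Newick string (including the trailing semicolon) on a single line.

Answer: ((T,((F,Z),(A,Q,V,K),(C,X))),M);

Derivation:
internal I5 with children ['I4', 'M']
  internal I4 with children ['T', 'I3']
    leaf 'T' → 'T'
    internal I3 with children ['I0', 'I2', 'I1']
      internal I0 with children ['F', 'Z']
        leaf 'F' → 'F'
        leaf 'Z' → 'Z'
      → '(F,Z)'
      internal I2 with children ['A', 'Q', 'V', 'K']
        leaf 'A' → 'A'
        leaf 'Q' → 'Q'
        leaf 'V' → 'V'
        leaf 'K' → 'K'
      → '(A,Q,V,K)'
      internal I1 with children ['C', 'X']
        leaf 'C' → 'C'
        leaf 'X' → 'X'
      → '(C,X)'
    → '((F,Z),(A,Q,V,K),(C,X))'
  → '(T,((F,Z),(A,Q,V,K),(C,X)))'
  leaf 'M' → 'M'
→ '((T,((F,Z),(A,Q,V,K),(C,X))),M)'
Final: ((T,((F,Z),(A,Q,V,K),(C,X))),M);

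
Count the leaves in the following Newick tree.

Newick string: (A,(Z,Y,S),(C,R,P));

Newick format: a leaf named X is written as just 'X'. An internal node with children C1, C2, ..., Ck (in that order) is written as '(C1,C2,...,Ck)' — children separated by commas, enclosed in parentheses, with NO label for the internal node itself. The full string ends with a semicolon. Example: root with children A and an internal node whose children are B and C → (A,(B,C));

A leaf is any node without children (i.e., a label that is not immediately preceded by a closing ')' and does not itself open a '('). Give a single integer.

Answer: 7

Derivation:
Newick: (A,(Z,Y,S),(C,R,P));
Scan left-to-right; a leaf is any maximal label run not followed by '(':
  pos 1: leaf 'A' → count = 1
  pos 4: leaf 'Z' → count = 2
  pos 6: leaf 'Y' → count = 3
  pos 8: leaf 'S' → count = 4
  pos 12: leaf 'C' → count = 5
  pos 14: leaf 'R' → count = 6
  pos 16: leaf 'P' → count = 7
Total leaves: 7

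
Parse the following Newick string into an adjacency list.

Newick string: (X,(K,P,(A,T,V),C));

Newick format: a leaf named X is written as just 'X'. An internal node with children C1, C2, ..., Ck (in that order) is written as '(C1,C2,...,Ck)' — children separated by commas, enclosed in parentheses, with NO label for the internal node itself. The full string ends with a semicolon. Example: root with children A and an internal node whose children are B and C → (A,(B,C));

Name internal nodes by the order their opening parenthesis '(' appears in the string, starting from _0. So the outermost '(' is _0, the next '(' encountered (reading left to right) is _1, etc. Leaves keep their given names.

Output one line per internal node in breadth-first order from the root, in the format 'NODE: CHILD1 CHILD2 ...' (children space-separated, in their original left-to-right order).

Answer: _0: X _1
_1: K P _2 C
_2: A T V

Derivation:
Input: (X,(K,P,(A,T,V),C));
Scanning left-to-right, naming '(' by encounter order:
  pos 0: '(' -> open internal node _0 (depth 1)
  pos 3: '(' -> open internal node _1 (depth 2)
  pos 8: '(' -> open internal node _2 (depth 3)
  pos 14: ')' -> close internal node _2 (now at depth 2)
  pos 17: ')' -> close internal node _1 (now at depth 1)
  pos 18: ')' -> close internal node _0 (now at depth 0)
Total internal nodes: 3
BFS adjacency from root:
  _0: X _1
  _1: K P _2 C
  _2: A T V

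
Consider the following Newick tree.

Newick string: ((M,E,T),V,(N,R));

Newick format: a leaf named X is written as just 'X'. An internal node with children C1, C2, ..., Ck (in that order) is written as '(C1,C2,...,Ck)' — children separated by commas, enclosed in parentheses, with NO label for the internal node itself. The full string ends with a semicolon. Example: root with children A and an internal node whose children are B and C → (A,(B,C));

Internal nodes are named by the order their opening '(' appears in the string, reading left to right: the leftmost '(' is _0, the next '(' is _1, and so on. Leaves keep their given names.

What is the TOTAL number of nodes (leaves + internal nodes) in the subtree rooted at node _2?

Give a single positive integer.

Newick: ((M,E,T),V,(N,R));
Locate _2: it is the '(' at position 11 (the 3rd '(' reading left to right).
Query: subtree rooted at _2
_2: subtree_size = 1 + 2
  N: subtree_size = 1 + 0
  R: subtree_size = 1 + 0
Total subtree size of _2: 3

Answer: 3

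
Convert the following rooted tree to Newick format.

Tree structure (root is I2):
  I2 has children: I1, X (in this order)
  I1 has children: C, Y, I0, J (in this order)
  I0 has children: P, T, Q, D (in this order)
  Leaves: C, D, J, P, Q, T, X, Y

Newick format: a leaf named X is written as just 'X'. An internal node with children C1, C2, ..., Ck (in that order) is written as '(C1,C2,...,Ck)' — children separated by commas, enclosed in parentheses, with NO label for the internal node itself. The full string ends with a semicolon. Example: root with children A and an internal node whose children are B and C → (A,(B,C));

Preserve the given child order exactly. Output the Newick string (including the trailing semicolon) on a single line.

internal I2 with children ['I1', 'X']
  internal I1 with children ['C', 'Y', 'I0', 'J']
    leaf 'C' → 'C'
    leaf 'Y' → 'Y'
    internal I0 with children ['P', 'T', 'Q', 'D']
      leaf 'P' → 'P'
      leaf 'T' → 'T'
      leaf 'Q' → 'Q'
      leaf 'D' → 'D'
    → '(P,T,Q,D)'
    leaf 'J' → 'J'
  → '(C,Y,(P,T,Q,D),J)'
  leaf 'X' → 'X'
→ '((C,Y,(P,T,Q,D),J),X)'
Final: ((C,Y,(P,T,Q,D),J),X);

Answer: ((C,Y,(P,T,Q,D),J),X);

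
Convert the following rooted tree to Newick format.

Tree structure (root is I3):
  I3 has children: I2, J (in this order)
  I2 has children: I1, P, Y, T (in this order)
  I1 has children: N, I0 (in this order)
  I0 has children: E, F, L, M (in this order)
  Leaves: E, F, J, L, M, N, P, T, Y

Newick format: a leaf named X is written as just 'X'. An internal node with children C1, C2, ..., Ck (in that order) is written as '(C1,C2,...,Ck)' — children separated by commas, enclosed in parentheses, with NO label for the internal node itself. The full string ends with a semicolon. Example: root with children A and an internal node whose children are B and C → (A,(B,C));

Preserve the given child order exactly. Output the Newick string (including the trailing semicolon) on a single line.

Answer: (((N,(E,F,L,M)),P,Y,T),J);

Derivation:
internal I3 with children ['I2', 'J']
  internal I2 with children ['I1', 'P', 'Y', 'T']
    internal I1 with children ['N', 'I0']
      leaf 'N' → 'N'
      internal I0 with children ['E', 'F', 'L', 'M']
        leaf 'E' → 'E'
        leaf 'F' → 'F'
        leaf 'L' → 'L'
        leaf 'M' → 'M'
      → '(E,F,L,M)'
    → '(N,(E,F,L,M))'
    leaf 'P' → 'P'
    leaf 'Y' → 'Y'
    leaf 'T' → 'T'
  → '((N,(E,F,L,M)),P,Y,T)'
  leaf 'J' → 'J'
→ '(((N,(E,F,L,M)),P,Y,T),J)'
Final: (((N,(E,F,L,M)),P,Y,T),J);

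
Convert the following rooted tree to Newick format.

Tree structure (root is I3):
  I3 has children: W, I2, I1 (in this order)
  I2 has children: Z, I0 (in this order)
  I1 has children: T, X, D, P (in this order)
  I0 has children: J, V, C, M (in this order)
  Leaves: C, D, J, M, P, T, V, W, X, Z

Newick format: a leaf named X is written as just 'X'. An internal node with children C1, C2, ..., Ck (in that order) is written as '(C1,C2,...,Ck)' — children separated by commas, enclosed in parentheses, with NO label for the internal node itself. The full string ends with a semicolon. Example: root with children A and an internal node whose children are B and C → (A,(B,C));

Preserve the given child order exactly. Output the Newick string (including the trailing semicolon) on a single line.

internal I3 with children ['W', 'I2', 'I1']
  leaf 'W' → 'W'
  internal I2 with children ['Z', 'I0']
    leaf 'Z' → 'Z'
    internal I0 with children ['J', 'V', 'C', 'M']
      leaf 'J' → 'J'
      leaf 'V' → 'V'
      leaf 'C' → 'C'
      leaf 'M' → 'M'
    → '(J,V,C,M)'
  → '(Z,(J,V,C,M))'
  internal I1 with children ['T', 'X', 'D', 'P']
    leaf 'T' → 'T'
    leaf 'X' → 'X'
    leaf 'D' → 'D'
    leaf 'P' → 'P'
  → '(T,X,D,P)'
→ '(W,(Z,(J,V,C,M)),(T,X,D,P))'
Final: (W,(Z,(J,V,C,M)),(T,X,D,P));

Answer: (W,(Z,(J,V,C,M)),(T,X,D,P));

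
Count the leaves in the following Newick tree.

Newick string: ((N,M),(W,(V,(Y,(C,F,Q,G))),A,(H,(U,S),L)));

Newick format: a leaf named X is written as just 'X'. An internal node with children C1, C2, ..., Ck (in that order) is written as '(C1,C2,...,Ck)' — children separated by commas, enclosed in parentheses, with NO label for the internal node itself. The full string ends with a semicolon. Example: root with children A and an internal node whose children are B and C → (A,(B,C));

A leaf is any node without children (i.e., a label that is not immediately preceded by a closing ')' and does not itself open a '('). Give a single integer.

Newick: ((N,M),(W,(V,(Y,(C,F,Q,G))),A,(H,(U,S),L)));
Scan left-to-right; a leaf is any maximal label run not followed by '(':
  pos 2: leaf 'N' → count = 1
  pos 4: leaf 'M' → count = 2
  pos 8: leaf 'W' → count = 3
  pos 11: leaf 'V' → count = 4
  pos 14: leaf 'Y' → count = 5
  pos 17: leaf 'C' → count = 6
  pos 19: leaf 'F' → count = 7
  pos 21: leaf 'Q' → count = 8
  pos 23: leaf 'G' → count = 9
  pos 28: leaf 'A' → count = 10
  pos 31: leaf 'H' → count = 11
  pos 34: leaf 'U' → count = 12
  pos 36: leaf 'S' → count = 13
  pos 39: leaf 'L' → count = 14
Total leaves: 14

Answer: 14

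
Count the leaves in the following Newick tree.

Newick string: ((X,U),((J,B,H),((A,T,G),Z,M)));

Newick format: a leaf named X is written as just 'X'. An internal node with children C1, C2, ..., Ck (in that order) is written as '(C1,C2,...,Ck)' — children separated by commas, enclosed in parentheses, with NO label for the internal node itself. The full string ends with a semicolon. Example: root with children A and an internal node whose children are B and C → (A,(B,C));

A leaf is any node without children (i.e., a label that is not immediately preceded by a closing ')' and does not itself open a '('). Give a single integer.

Answer: 10

Derivation:
Newick: ((X,U),((J,B,H),((A,T,G),Z,M)));
Scan left-to-right; a leaf is any maximal label run not followed by '(':
  pos 2: leaf 'X' → count = 1
  pos 4: leaf 'U' → count = 2
  pos 9: leaf 'J' → count = 3
  pos 11: leaf 'B' → count = 4
  pos 13: leaf 'H' → count = 5
  pos 18: leaf 'A' → count = 6
  pos 20: leaf 'T' → count = 7
  pos 22: leaf 'G' → count = 8
  pos 25: leaf 'Z' → count = 9
  pos 27: leaf 'M' → count = 10
Total leaves: 10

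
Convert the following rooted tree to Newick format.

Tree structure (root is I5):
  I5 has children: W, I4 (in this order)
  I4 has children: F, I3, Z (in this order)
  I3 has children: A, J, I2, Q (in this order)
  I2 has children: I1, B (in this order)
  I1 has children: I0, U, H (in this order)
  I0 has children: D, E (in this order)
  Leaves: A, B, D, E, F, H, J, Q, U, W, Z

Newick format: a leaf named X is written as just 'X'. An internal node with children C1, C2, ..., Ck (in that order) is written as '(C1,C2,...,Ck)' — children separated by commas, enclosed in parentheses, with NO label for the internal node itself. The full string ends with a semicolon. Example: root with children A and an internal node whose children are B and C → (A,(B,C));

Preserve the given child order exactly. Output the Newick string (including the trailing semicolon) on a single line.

Answer: (W,(F,(A,J,(((D,E),U,H),B),Q),Z));

Derivation:
internal I5 with children ['W', 'I4']
  leaf 'W' → 'W'
  internal I4 with children ['F', 'I3', 'Z']
    leaf 'F' → 'F'
    internal I3 with children ['A', 'J', 'I2', 'Q']
      leaf 'A' → 'A'
      leaf 'J' → 'J'
      internal I2 with children ['I1', 'B']
        internal I1 with children ['I0', 'U', 'H']
          internal I0 with children ['D', 'E']
            leaf 'D' → 'D'
            leaf 'E' → 'E'
          → '(D,E)'
          leaf 'U' → 'U'
          leaf 'H' → 'H'
        → '((D,E),U,H)'
        leaf 'B' → 'B'
      → '(((D,E),U,H),B)'
      leaf 'Q' → 'Q'
    → '(A,J,(((D,E),U,H),B),Q)'
    leaf 'Z' → 'Z'
  → '(F,(A,J,(((D,E),U,H),B),Q),Z)'
→ '(W,(F,(A,J,(((D,E),U,H),B),Q),Z))'
Final: (W,(F,(A,J,(((D,E),U,H),B),Q),Z));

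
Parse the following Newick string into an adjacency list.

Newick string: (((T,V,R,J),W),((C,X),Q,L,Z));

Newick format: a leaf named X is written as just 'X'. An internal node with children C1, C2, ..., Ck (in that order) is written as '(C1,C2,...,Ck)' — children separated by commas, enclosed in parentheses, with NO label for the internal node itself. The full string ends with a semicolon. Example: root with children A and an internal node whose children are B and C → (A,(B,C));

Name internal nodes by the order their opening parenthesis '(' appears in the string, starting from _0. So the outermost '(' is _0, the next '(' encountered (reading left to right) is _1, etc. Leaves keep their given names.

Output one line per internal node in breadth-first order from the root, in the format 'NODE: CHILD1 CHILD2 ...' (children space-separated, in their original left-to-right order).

Answer: _0: _1 _3
_1: _2 W
_3: _4 Q L Z
_2: T V R J
_4: C X

Derivation:
Input: (((T,V,R,J),W),((C,X),Q,L,Z));
Scanning left-to-right, naming '(' by encounter order:
  pos 0: '(' -> open internal node _0 (depth 1)
  pos 1: '(' -> open internal node _1 (depth 2)
  pos 2: '(' -> open internal node _2 (depth 3)
  pos 10: ')' -> close internal node _2 (now at depth 2)
  pos 13: ')' -> close internal node _1 (now at depth 1)
  pos 15: '(' -> open internal node _3 (depth 2)
  pos 16: '(' -> open internal node _4 (depth 3)
  pos 20: ')' -> close internal node _4 (now at depth 2)
  pos 27: ')' -> close internal node _3 (now at depth 1)
  pos 28: ')' -> close internal node _0 (now at depth 0)
Total internal nodes: 5
BFS adjacency from root:
  _0: _1 _3
  _1: _2 W
  _3: _4 Q L Z
  _2: T V R J
  _4: C X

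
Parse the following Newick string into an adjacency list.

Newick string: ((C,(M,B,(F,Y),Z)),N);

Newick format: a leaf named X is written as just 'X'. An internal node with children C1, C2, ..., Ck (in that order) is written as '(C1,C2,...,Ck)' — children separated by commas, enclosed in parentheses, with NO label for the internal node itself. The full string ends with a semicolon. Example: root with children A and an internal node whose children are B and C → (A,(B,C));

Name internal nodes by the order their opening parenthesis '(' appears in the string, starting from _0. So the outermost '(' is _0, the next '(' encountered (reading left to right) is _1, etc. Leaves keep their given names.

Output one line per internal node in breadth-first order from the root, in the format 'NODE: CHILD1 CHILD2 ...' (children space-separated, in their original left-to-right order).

Input: ((C,(M,B,(F,Y),Z)),N);
Scanning left-to-right, naming '(' by encounter order:
  pos 0: '(' -> open internal node _0 (depth 1)
  pos 1: '(' -> open internal node _1 (depth 2)
  pos 4: '(' -> open internal node _2 (depth 3)
  pos 9: '(' -> open internal node _3 (depth 4)
  pos 13: ')' -> close internal node _3 (now at depth 3)
  pos 16: ')' -> close internal node _2 (now at depth 2)
  pos 17: ')' -> close internal node _1 (now at depth 1)
  pos 20: ')' -> close internal node _0 (now at depth 0)
Total internal nodes: 4
BFS adjacency from root:
  _0: _1 N
  _1: C _2
  _2: M B _3 Z
  _3: F Y

Answer: _0: _1 N
_1: C _2
_2: M B _3 Z
_3: F Y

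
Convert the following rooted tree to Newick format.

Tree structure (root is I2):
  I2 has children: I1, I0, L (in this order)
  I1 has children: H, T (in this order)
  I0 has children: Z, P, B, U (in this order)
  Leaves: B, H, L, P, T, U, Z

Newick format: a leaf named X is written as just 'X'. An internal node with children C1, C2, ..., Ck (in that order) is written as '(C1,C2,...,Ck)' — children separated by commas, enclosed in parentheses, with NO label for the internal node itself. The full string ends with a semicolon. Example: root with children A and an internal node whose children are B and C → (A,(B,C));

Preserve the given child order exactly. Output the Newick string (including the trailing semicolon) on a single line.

Answer: ((H,T),(Z,P,B,U),L);

Derivation:
internal I2 with children ['I1', 'I0', 'L']
  internal I1 with children ['H', 'T']
    leaf 'H' → 'H'
    leaf 'T' → 'T'
  → '(H,T)'
  internal I0 with children ['Z', 'P', 'B', 'U']
    leaf 'Z' → 'Z'
    leaf 'P' → 'P'
    leaf 'B' → 'B'
    leaf 'U' → 'U'
  → '(Z,P,B,U)'
  leaf 'L' → 'L'
→ '((H,T),(Z,P,B,U),L)'
Final: ((H,T),(Z,P,B,U),L);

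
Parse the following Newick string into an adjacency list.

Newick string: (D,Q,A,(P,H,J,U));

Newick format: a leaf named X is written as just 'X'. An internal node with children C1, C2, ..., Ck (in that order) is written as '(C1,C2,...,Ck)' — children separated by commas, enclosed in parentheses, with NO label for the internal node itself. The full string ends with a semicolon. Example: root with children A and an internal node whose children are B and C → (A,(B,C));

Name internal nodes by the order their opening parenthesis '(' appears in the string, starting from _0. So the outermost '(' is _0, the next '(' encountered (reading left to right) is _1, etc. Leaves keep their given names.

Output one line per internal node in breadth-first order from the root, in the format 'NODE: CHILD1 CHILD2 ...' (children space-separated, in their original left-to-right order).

Input: (D,Q,A,(P,H,J,U));
Scanning left-to-right, naming '(' by encounter order:
  pos 0: '(' -> open internal node _0 (depth 1)
  pos 7: '(' -> open internal node _1 (depth 2)
  pos 15: ')' -> close internal node _1 (now at depth 1)
  pos 16: ')' -> close internal node _0 (now at depth 0)
Total internal nodes: 2
BFS adjacency from root:
  _0: D Q A _1
  _1: P H J U

Answer: _0: D Q A _1
_1: P H J U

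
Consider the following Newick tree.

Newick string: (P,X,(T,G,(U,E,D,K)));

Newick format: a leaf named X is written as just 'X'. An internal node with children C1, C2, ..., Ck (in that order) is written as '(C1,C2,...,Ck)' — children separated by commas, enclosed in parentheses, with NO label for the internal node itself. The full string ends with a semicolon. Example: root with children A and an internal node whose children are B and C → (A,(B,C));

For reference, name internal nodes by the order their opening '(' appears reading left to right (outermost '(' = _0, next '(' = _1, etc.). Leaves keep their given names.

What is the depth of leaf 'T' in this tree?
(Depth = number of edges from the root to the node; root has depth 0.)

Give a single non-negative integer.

Newick: (P,X,(T,G,(U,E,D,K)));
Naming internals by '(' encounter order: outermost '(' = _0, next = _1, ...
Query node: T
Path from root: _0 -> _1 -> T
Depth of T: 2 (number of edges from root)

Answer: 2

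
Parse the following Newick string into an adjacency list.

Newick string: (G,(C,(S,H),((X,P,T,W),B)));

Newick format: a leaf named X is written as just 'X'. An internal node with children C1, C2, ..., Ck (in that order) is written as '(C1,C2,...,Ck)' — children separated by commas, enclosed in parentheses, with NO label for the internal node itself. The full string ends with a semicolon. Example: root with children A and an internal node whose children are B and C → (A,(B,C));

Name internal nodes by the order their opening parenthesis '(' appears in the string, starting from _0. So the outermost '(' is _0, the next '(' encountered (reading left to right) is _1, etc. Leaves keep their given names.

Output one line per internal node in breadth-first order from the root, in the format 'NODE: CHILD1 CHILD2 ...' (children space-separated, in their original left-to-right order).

Answer: _0: G _1
_1: C _2 _3
_2: S H
_3: _4 B
_4: X P T W

Derivation:
Input: (G,(C,(S,H),((X,P,T,W),B)));
Scanning left-to-right, naming '(' by encounter order:
  pos 0: '(' -> open internal node _0 (depth 1)
  pos 3: '(' -> open internal node _1 (depth 2)
  pos 6: '(' -> open internal node _2 (depth 3)
  pos 10: ')' -> close internal node _2 (now at depth 2)
  pos 12: '(' -> open internal node _3 (depth 3)
  pos 13: '(' -> open internal node _4 (depth 4)
  pos 21: ')' -> close internal node _4 (now at depth 3)
  pos 24: ')' -> close internal node _3 (now at depth 2)
  pos 25: ')' -> close internal node _1 (now at depth 1)
  pos 26: ')' -> close internal node _0 (now at depth 0)
Total internal nodes: 5
BFS adjacency from root:
  _0: G _1
  _1: C _2 _3
  _2: S H
  _3: _4 B
  _4: X P T W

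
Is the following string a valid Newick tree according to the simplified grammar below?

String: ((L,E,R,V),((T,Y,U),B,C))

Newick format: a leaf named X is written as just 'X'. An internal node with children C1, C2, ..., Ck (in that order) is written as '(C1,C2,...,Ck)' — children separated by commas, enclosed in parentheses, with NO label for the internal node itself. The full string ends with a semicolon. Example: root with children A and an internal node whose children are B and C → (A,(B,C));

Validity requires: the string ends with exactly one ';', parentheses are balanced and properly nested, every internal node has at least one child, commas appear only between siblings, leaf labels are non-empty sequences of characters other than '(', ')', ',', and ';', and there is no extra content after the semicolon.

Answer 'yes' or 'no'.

Answer: no

Derivation:
Input: ((L,E,R,V),((T,Y,U),B,C))
Paren balance: 4 '(' vs 4 ')' OK
Ends with single ';': False
Full parse: FAILS (must end with ;)
Valid: False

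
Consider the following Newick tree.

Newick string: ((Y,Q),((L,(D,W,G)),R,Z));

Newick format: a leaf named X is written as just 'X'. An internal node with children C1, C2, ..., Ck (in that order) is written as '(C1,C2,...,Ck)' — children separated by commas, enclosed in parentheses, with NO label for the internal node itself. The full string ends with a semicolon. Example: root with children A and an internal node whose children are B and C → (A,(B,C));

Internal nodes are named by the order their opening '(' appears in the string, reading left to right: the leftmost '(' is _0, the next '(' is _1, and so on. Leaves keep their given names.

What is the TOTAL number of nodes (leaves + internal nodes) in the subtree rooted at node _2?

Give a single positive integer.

Answer: 9

Derivation:
Newick: ((Y,Q),((L,(D,W,G)),R,Z));
Locate _2: it is the '(' at position 7 (the 3rd '(' reading left to right).
Query: subtree rooted at _2
_2: subtree_size = 1 + 8
  _3: subtree_size = 1 + 5
    L: subtree_size = 1 + 0
    _4: subtree_size = 1 + 3
      D: subtree_size = 1 + 0
      W: subtree_size = 1 + 0
      G: subtree_size = 1 + 0
  R: subtree_size = 1 + 0
  Z: subtree_size = 1 + 0
Total subtree size of _2: 9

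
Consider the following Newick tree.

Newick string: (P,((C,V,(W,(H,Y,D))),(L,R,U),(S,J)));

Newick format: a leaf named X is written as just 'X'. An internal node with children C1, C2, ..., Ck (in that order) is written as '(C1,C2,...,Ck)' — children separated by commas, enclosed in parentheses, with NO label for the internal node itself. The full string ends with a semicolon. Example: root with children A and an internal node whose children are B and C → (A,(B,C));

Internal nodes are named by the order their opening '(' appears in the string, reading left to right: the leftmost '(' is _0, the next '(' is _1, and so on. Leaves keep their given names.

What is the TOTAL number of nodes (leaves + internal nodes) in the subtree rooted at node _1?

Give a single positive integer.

Answer: 17

Derivation:
Newick: (P,((C,V,(W,(H,Y,D))),(L,R,U),(S,J)));
Locate _1: it is the '(' at position 3 (the 2nd '(' reading left to right).
Query: subtree rooted at _1
_1: subtree_size = 1 + 16
  _2: subtree_size = 1 + 8
    C: subtree_size = 1 + 0
    V: subtree_size = 1 + 0
    _3: subtree_size = 1 + 5
      W: subtree_size = 1 + 0
      _4: subtree_size = 1 + 3
        H: subtree_size = 1 + 0
        Y: subtree_size = 1 + 0
        D: subtree_size = 1 + 0
  _5: subtree_size = 1 + 3
    L: subtree_size = 1 + 0
    R: subtree_size = 1 + 0
    U: subtree_size = 1 + 0
  _6: subtree_size = 1 + 2
    S: subtree_size = 1 + 0
    J: subtree_size = 1 + 0
Total subtree size of _1: 17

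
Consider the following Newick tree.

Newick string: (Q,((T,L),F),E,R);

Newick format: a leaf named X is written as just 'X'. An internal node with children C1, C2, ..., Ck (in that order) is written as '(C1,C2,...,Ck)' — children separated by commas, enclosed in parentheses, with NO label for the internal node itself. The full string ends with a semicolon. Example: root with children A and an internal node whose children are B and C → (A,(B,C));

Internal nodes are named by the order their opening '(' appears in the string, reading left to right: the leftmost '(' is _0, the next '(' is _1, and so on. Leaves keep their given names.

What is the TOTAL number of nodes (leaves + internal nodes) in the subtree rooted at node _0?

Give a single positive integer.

Newick: (Q,((T,L),F),E,R);
Locate _0: it is the '(' at position 0 (the 1st '(' reading left to right).
Query: subtree rooted at _0
_0: subtree_size = 1 + 8
  Q: subtree_size = 1 + 0
  _1: subtree_size = 1 + 4
    _2: subtree_size = 1 + 2
      T: subtree_size = 1 + 0
      L: subtree_size = 1 + 0
    F: subtree_size = 1 + 0
  E: subtree_size = 1 + 0
  R: subtree_size = 1 + 0
Total subtree size of _0: 9

Answer: 9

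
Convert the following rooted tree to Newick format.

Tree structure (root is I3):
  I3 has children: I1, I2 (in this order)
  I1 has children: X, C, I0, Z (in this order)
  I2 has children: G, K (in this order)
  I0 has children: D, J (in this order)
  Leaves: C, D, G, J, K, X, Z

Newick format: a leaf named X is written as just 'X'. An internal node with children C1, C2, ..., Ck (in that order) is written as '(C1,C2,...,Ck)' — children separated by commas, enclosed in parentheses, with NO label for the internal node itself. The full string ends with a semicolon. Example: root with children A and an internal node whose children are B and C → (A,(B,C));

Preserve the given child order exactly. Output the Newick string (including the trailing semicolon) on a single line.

Answer: ((X,C,(D,J),Z),(G,K));

Derivation:
internal I3 with children ['I1', 'I2']
  internal I1 with children ['X', 'C', 'I0', 'Z']
    leaf 'X' → 'X'
    leaf 'C' → 'C'
    internal I0 with children ['D', 'J']
      leaf 'D' → 'D'
      leaf 'J' → 'J'
    → '(D,J)'
    leaf 'Z' → 'Z'
  → '(X,C,(D,J),Z)'
  internal I2 with children ['G', 'K']
    leaf 'G' → 'G'
    leaf 'K' → 'K'
  → '(G,K)'
→ '((X,C,(D,J),Z),(G,K))'
Final: ((X,C,(D,J),Z),(G,K));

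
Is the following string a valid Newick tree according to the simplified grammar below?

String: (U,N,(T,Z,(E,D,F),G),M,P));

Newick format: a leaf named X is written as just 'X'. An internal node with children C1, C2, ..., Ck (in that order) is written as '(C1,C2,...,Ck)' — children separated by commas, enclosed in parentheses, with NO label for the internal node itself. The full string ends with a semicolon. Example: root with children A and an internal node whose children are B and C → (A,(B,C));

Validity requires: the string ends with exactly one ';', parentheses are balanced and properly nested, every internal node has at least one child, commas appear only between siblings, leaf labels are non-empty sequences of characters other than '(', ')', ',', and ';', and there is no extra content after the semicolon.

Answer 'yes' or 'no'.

Input: (U,N,(T,Z,(E,D,F),G),M,P));
Paren balance: 3 '(' vs 4 ')' MISMATCH
Ends with single ';': True
Full parse: FAILS (extra content after tree at pos 25)
Valid: False

Answer: no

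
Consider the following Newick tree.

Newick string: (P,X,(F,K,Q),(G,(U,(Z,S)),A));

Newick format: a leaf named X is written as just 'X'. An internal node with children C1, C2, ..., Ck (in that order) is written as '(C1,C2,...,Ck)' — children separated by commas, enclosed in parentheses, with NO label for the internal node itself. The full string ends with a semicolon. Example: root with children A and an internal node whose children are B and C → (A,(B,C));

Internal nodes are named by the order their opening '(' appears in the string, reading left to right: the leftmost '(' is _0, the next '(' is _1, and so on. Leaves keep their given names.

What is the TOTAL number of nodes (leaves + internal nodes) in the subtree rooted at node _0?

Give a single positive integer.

Answer: 15

Derivation:
Newick: (P,X,(F,K,Q),(G,(U,(Z,S)),A));
Locate _0: it is the '(' at position 0 (the 1st '(' reading left to right).
Query: subtree rooted at _0
_0: subtree_size = 1 + 14
  P: subtree_size = 1 + 0
  X: subtree_size = 1 + 0
  _1: subtree_size = 1 + 3
    F: subtree_size = 1 + 0
    K: subtree_size = 1 + 0
    Q: subtree_size = 1 + 0
  _2: subtree_size = 1 + 7
    G: subtree_size = 1 + 0
    _3: subtree_size = 1 + 4
      U: subtree_size = 1 + 0
      _4: subtree_size = 1 + 2
        Z: subtree_size = 1 + 0
        S: subtree_size = 1 + 0
    A: subtree_size = 1 + 0
Total subtree size of _0: 15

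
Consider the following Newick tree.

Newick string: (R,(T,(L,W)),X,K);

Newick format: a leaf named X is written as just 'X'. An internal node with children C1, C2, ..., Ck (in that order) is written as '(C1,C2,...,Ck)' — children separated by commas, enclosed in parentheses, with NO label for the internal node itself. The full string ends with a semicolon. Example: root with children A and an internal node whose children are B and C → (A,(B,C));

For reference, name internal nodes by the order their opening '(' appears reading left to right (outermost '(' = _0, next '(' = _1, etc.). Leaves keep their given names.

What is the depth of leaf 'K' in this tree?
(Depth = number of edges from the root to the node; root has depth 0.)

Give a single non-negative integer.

Answer: 1

Derivation:
Newick: (R,(T,(L,W)),X,K);
Naming internals by '(' encounter order: outermost '(' = _0, next = _1, ...
Query node: K
Path from root: _0 -> K
Depth of K: 1 (number of edges from root)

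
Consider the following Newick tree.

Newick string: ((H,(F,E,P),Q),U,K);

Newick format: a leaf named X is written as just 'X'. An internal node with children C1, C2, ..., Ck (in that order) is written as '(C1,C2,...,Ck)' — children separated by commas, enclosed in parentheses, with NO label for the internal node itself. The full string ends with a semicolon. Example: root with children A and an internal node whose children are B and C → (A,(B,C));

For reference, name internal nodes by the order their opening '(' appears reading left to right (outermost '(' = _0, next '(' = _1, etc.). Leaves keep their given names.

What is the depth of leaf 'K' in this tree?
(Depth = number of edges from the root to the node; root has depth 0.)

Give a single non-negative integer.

Answer: 1

Derivation:
Newick: ((H,(F,E,P),Q),U,K);
Naming internals by '(' encounter order: outermost '(' = _0, next = _1, ...
Query node: K
Path from root: _0 -> K
Depth of K: 1 (number of edges from root)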